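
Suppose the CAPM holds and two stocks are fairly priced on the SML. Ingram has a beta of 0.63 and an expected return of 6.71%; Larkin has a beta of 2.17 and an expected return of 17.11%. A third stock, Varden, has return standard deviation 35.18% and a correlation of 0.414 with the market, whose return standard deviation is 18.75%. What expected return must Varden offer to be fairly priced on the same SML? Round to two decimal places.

7.70%

MRP = (17.11% − 6.71%) / (2.17 − 0.63) = 6.7532%
R_f = 6.71% − 0.63 × 6.7532% = 2.4555%
β_Varden = ρ·σ_i/σ_m = 0.414 × 35.18 / 18.75 = 0.7768
E(R_Varden) = R_f + β × MRP = 2.4555% + 0.7768 × 6.7532% = 7.70%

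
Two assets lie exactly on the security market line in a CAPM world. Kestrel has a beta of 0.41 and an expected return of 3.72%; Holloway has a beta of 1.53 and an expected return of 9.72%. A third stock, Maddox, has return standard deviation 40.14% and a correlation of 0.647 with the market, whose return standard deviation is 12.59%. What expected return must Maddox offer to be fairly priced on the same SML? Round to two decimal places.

12.57%

MRP = (9.72% − 3.72%) / (1.53 − 0.41) = 5.3571%
R_f = 3.72% − 0.41 × 5.3571% = 1.5236%
β_Maddox = ρ·σ_i/σ_m = 0.647 × 40.14 / 12.59 = 2.0628
E(R_Maddox) = R_f + β × MRP = 1.5236% + 2.0628 × 5.3571% = 12.57%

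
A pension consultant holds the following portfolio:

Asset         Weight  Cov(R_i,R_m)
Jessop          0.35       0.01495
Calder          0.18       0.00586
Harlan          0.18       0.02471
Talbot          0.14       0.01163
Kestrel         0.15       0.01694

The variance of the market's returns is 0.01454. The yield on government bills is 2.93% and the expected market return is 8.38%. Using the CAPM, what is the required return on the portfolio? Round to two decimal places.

8.52%

β_Jessop = 0.01495 / 0.01454 = 1.0282
β_Calder = 0.00586 / 0.01454 = 0.4030
β_Harlan = 0.02471 / 0.01454 = 1.6994
β_Talbot = 0.01163 / 0.01454 = 0.7999
β_Kestrel = 0.01694 / 0.01454 = 1.1651
β_P = Σ w_i β_i = 0.35×1.0282 + 0.18×0.4030 + 0.18×1.6994 + 0.14×0.7999 + 0.15×1.1651 = 1.0251
MRP = 8.38% − 2.93% = 5.45%
E(R_P) = R_f + β_P × MRP = 2.93% + 1.0251 × 5.45% = 8.52%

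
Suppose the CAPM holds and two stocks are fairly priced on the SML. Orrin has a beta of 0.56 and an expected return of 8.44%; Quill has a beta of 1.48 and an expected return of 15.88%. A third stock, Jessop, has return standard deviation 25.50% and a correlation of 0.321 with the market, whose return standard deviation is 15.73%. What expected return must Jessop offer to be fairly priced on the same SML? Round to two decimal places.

8.12%

MRP = (15.88% − 8.44%) / (1.48 − 0.56) = 8.0870%
R_f = 8.44% − 0.56 × 8.0870% = 3.9113%
β_Jessop = ρ·σ_i/σ_m = 0.321 × 25.50 / 15.73 = 0.5204
E(R_Jessop) = R_f + β × MRP = 3.9113% + 0.5204 × 8.0870% = 8.12%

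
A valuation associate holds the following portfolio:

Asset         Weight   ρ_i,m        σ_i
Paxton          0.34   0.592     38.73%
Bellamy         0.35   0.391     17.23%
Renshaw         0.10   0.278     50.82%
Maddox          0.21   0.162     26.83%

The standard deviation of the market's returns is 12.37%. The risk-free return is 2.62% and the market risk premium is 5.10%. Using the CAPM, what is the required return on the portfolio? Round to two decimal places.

β_Paxton = 0.592 × 38.73% / 12.37% = 1.8535
β_Bellamy = 0.391 × 17.23% / 12.37% = 0.5446
β_Renshaw = 0.278 × 50.82% / 12.37% = 1.1421
β_Maddox = 0.162 × 26.83% / 12.37% = 0.3514
β_P = Σ w_i β_i = 0.34×1.8535 + 0.35×0.5446 + 0.10×1.1421 + 0.21×0.3514 = 1.0088
E(R_P) = R_f + β_P × MRP = 2.62% + 1.0088 × 5.10% = 7.76%

7.76%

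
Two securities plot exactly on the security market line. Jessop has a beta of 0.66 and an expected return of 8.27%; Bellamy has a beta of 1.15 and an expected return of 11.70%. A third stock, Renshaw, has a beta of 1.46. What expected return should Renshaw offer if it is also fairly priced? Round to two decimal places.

13.87%

MRP (SML slope) = (11.70% − 8.27%) / (1.15 − 0.66) = 3.43% / 0.49 = 7.0000%
R_f (intercept) = 8.27% − 0.66 × 7.0000% = 3.6500%
E(R_Renshaw) = R_f + β × MRP = 3.6500% + 1.46 × 7.0000% = 13.87%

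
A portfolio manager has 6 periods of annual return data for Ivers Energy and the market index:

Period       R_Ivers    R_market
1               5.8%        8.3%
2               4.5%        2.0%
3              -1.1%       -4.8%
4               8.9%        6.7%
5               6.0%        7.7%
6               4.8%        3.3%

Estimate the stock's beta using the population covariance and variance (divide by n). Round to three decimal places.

Mean R_i = (5.8 + 4.5 − 1.1 + 8.9 + 6.0 + 4.8) / 6 = 4.8167%
Mean R_m = (8.3 + 2.0 − 4.8 + 6.7 + 7.7 + 3.3) / 6 = 3.8667%
Σ(R_i − R̄_i)(R_m − R̄_m) = 72.3433  ⇒  Cov = 72.3433 / 6 = 12.0572
Σ(R_m − R̄_m)² = 121.2933  ⇒  Var(R_m) = 121.2933 / 6 = 20.2156
β = Cov / Var(R_m) = 12.0572 / 20.2156 = 0.5964

0.596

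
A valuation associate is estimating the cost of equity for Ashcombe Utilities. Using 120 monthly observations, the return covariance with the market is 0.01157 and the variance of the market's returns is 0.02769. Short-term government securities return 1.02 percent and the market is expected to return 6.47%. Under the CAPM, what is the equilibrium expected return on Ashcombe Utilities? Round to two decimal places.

3.30%

β = Cov(R_i, R_m) / Var(R_m) = 0.01157 / 0.02769 = 0.4178
MRP = 6.47% − 1.02% = 5.45%
E(R) = R_f + β × MRP = 1.02% + 0.4178 × 5.45% = 3.30%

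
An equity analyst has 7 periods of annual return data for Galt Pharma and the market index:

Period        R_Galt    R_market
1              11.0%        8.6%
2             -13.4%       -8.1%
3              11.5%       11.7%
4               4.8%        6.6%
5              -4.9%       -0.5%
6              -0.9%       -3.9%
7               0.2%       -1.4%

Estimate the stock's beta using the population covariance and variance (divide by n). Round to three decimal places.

Mean R_i = (11.0 − 13.4 + 11.5 + 4.8 − 4.9 − 0.9 + 0.2) / 7 = 1.1857%
Mean R_m = (8.6 − 8.1 + 11.7 + 6.6 − 0.5 − 3.9 − 1.4) / 7 = 1.8571%
Σ(R_i − R̄_i)(R_m − R̄_m) = 359.6357  ⇒  Cov = 359.6357 / 7 = 51.3765
Σ(R_m − R̄_m)² = 313.2971  ⇒  Var(R_m) = 313.2971 / 7 = 44.7567
β = Cov / Var(R_m) = 51.3765 / 44.7567 = 1.1479

1.148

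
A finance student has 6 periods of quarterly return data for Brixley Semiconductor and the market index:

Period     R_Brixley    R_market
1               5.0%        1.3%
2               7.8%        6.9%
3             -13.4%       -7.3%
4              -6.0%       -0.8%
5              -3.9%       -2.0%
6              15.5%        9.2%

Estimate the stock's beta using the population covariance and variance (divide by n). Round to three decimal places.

Mean R_i = (5.0 + 7.8 − 13.4 − 6.0 − 3.9 + 15.5) / 6 = 0.8333%
Mean R_m = (1.3 + 6.9 − 7.3 − 0.8 − 2.0 + 9.2) / 6 = 1.2167%
Σ(R_i − R̄_i)(R_m − R̄_m) = 307.2567  ⇒  Cov = 307.2567 / 6 = 51.2095
Σ(R_m − R̄_m)² = 182.9883  ⇒  Var(R_m) = 182.9883 / 6 = 30.4981
β = Cov / Var(R_m) = 51.2095 / 30.4981 = 1.6791

1.679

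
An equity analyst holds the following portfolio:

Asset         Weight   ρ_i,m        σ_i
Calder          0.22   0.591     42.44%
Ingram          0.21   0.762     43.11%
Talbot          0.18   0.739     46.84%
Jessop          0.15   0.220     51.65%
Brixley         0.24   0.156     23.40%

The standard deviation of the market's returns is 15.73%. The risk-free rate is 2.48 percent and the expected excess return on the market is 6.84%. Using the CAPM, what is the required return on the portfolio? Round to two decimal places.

11.71%

β_Calder = 0.591 × 42.44% / 15.73% = 1.5945
β_Ingram = 0.762 × 43.11% / 15.73% = 2.0884
β_Talbot = 0.739 × 46.84% / 15.73% = 2.2006
β_Jessop = 0.220 × 51.65% / 15.73% = 0.7224
β_Brixley = 0.156 × 23.40% / 15.73% = 0.2321
β_P = Σ w_i β_i = 0.22×1.5945 + 0.21×2.0884 + 0.18×2.2006 + 0.15×0.7224 + 0.24×0.2321 = 1.3495
E(R_P) = R_f + β_P × MRP = 2.48% + 1.3495 × 6.84% = 11.71%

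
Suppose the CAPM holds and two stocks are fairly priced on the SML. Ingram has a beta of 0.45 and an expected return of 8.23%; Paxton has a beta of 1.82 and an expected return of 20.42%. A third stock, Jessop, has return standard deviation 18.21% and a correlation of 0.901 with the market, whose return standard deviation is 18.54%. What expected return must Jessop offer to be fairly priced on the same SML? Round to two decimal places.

MRP = (20.42% − 8.23%) / (1.82 − 0.45) = 8.8978%
R_f = 8.23% − 0.45 × 8.8978% = 4.2260%
β_Jessop = ρ·σ_i/σ_m = 0.901 × 18.21 / 18.54 = 0.8850
E(R_Jessop) = R_f + β × MRP = 4.2260% + 0.8850 × 8.8978% = 12.10%

12.10%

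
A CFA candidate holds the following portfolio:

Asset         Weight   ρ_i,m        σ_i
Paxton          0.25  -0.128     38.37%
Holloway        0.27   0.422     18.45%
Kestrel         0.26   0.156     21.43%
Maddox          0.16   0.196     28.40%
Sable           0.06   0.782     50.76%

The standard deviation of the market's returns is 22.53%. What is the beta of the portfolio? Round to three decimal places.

0.223

β_Paxton = -0.128 × 38.37% / 22.53% = -0.2180
β_Holloway = 0.422 × 18.45% / 22.53% = 0.3456
β_Kestrel = 0.156 × 21.43% / 22.53% = 0.1484
β_Maddox = 0.196 × 28.40% / 22.53% = 0.2471
β_Sable = 0.782 × 50.76% / 22.53% = 1.7618
β_P = Σ w_i β_i = 0.25×-0.2180 + 0.27×0.3456 + 0.26×0.1484 + 0.16×0.2471 + 0.06×1.7618 = 0.2226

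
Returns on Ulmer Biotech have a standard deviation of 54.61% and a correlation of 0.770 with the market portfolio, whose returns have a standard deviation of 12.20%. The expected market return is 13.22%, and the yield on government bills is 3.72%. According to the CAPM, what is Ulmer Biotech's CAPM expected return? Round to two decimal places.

β = ρ × σ_i / σ_m = 0.770 × 54.61% / 12.20% = 3.4467
MRP = 13.22% − 3.72% = 9.50%
E(R) = 3.72% + 3.4467 × 9.50% = 36.46%

36.46%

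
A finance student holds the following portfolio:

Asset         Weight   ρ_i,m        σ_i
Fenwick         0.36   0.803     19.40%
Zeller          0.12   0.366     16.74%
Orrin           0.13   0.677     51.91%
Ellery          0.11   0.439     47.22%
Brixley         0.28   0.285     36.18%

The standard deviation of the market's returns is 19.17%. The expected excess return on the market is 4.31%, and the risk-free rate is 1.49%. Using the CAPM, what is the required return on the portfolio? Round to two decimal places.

β_Fenwick = 0.803 × 19.40% / 19.17% = 0.8126
β_Zeller = 0.366 × 16.74% / 19.17% = 0.3196
β_Orrin = 0.677 × 51.91% / 19.17% = 1.8332
β_Ellery = 0.439 × 47.22% / 19.17% = 1.0814
β_Brixley = 0.285 × 36.18% / 19.17% = 0.5379
β_P = Σ w_i β_i = 0.36×0.8126 + 0.12×0.3196 + 0.13×1.8332 + 0.11×1.0814 + 0.28×0.5379 = 0.8388
E(R_P) = R_f + β_P × MRP = 1.49% + 0.8388 × 4.31% = 5.11%

5.11%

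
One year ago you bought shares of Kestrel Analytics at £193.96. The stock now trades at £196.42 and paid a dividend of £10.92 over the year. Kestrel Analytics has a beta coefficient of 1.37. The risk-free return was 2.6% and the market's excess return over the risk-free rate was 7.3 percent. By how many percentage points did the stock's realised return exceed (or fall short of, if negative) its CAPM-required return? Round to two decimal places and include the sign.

Realised HPR = (P1 + D1 − P0) / P0 = (196.42 + 10.92 − 193.96) / 193.96 = 13.38 / 193.96 = 6.8983%
CAPM required = R_f + β·MRP = 2.6% + 1.37 × 7.3% = 12.6010%
α = realised − required = 6.8983% − 12.6010% = -5.70%

-5.70%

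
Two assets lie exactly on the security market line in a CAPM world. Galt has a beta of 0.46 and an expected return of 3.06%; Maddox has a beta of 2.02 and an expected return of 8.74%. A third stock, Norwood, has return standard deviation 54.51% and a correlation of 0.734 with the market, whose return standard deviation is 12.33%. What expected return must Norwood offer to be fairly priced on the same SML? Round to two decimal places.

MRP = (8.74% − 3.06%) / (2.02 − 0.46) = 3.6410%
R_f = 3.06% − 0.46 × 3.6410% = 1.3851%
β_Norwood = ρ·σ_i/σ_m = 0.734 × 54.51 / 12.33 = 3.2450
E(R_Norwood) = R_f + β × MRP = 1.3851% + 3.2450 × 3.6410% = 13.20%

13.20%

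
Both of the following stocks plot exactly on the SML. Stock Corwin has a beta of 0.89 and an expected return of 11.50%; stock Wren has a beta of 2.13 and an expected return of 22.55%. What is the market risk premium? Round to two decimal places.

Both satisfy E(R) = R_f + β·MRP, so the slope of the SML is
MRP = (22.55% − 11.50%) / (2.13 − 0.89) = 11.05% / 1.24 = 8.9113%

8.91%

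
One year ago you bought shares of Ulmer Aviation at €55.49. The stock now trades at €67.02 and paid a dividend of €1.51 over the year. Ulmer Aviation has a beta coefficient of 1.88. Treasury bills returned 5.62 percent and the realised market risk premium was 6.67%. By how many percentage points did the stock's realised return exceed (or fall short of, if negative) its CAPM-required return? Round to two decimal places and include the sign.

Realised HPR = (P1 + D1 − P0) / P0 = (67.02 + 1.51 − 55.49) / 55.49 = 13.04 / 55.49 = 23.4997%
CAPM required = R_f + β·MRP = 5.62% + 1.88 × 6.67% = 18.1596%
α = realised − required = 23.4997% − 18.1596% = +5.34%

+5.34%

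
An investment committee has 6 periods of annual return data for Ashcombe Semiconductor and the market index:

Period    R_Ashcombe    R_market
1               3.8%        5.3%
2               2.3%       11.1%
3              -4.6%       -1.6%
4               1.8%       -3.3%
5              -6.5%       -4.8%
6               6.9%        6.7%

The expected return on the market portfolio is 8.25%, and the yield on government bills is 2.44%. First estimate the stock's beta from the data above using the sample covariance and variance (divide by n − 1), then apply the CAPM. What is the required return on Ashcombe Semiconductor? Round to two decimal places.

5.77%

Mean R_i = (3.8 + 2.3 − 4.6 + 1.8 − 6.5 + 6.9) / 6 = 0.6167%
Mean R_m = (5.3 + 11.1 − 1.6 − 3.3 − 4.8 + 6.7) / 6 = 2.2333%
Σ(R_i − R̄_i)(R_m − R̄_m) = 116.2567  ⇒  Cov = 116.2567 / 5 = 23.2513
Σ(R_m − R̄_m)² = 202.7533  ⇒  Var(R_m) = 202.7533 / 5 = 40.5507
β = Cov / Var(R_m) = 23.2513 / 40.5507 = 0.5734
MRP = 8.25% − 2.44% = 5.81%
E(R) = R_f + β × MRP = 2.44% + 0.5734 × 5.81% = 5.77%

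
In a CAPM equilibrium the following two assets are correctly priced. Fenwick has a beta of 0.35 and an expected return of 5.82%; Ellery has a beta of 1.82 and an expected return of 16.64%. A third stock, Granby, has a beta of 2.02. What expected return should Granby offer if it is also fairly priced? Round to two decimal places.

MRP (SML slope) = (16.64% − 5.82%) / (1.82 − 0.35) = 10.82% / 1.47 = 7.3605%
R_f (intercept) = 5.82% − 0.35 × 7.3605% = 3.2438%
E(R_Granby) = R_f + β × MRP = 3.2438% + 2.02 × 7.3605% = 18.11%

18.11%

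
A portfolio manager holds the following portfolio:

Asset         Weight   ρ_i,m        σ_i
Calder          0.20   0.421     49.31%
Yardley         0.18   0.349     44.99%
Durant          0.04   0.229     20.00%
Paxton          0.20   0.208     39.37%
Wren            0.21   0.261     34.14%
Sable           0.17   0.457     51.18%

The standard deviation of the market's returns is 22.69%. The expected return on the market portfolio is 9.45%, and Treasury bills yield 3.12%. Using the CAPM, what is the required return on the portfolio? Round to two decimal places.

β_Calder = 0.421 × 49.31% / 22.69% = 0.9149
β_Yardley = 0.349 × 44.99% / 22.69% = 0.6920
β_Durant = 0.229 × 20.00% / 22.69% = 0.2019
β_Paxton = 0.208 × 39.37% / 22.69% = 0.3609
β_Wren = 0.261 × 34.14% / 22.69% = 0.3927
β_Sable = 0.457 × 51.18% / 22.69% = 1.0308
β_P = Σ w_i β_i = 0.20×0.9149 + 0.18×0.6920 + 0.04×0.2019 + 0.20×0.3609 + 0.21×0.3927 + 0.17×1.0308 = 0.6455
MRP = 9.45% − 3.12% = 6.33%
E(R_P) = R_f + β_P × MRP = 3.12% + 0.6455 × 6.33% = 7.21%

7.21%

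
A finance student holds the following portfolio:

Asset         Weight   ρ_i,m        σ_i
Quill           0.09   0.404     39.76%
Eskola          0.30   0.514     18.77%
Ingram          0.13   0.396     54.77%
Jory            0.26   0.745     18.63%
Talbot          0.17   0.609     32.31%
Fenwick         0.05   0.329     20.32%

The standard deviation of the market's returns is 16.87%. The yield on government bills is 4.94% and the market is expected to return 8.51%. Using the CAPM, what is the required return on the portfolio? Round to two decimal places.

β_Quill = 0.404 × 39.76% / 16.87% = 0.9522
β_Eskola = 0.514 × 18.77% / 16.87% = 0.5719
β_Ingram = 0.396 × 54.77% / 16.87% = 1.2857
β_Jory = 0.745 × 18.63% / 16.87% = 0.8227
β_Talbot = 0.609 × 32.31% / 16.87% = 1.1664
β_Fenwick = 0.329 × 20.32% / 16.87% = 0.3963
β_P = Σ w_i β_i = 0.09×0.9522 + 0.30×0.5719 + 0.13×1.2857 + 0.26×0.8227 + 0.17×1.1664 + 0.05×0.3963 = 0.8564
MRP = 8.51% − 4.94% = 3.57%
E(R_P) = R_f + β_P × MRP = 4.94% + 0.8564 × 3.57% = 8.00%

8.00%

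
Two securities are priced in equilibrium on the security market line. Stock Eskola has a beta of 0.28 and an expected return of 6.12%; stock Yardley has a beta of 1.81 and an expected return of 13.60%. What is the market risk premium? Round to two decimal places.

4.89%

Both satisfy E(R) = R_f + β·MRP, so the slope of the SML is
MRP = (13.60% − 6.12%) / (1.81 − 0.28) = 7.48% / 1.53 = 4.8889%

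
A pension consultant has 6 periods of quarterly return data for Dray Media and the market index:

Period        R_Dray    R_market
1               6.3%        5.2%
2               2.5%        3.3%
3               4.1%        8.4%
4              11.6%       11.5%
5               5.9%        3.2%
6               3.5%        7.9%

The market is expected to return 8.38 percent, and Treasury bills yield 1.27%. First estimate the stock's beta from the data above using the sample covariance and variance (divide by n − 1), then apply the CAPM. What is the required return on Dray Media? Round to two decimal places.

Mean R_i = (6.3 + 2.5 + 4.1 + 11.6 + 5.9 + 3.5) / 6 = 5.6500%
Mean R_m = (5.2 + 3.3 + 8.4 + 11.5 + 3.2 + 7.9) / 6 = 6.5833%
Σ(R_i − R̄_i)(R_m − R̄_m) = 32.2050  ⇒  Cov = 32.2050 / 5 = 6.4410
Σ(R_m − R̄_m)² = 53.3483  ⇒  Var(R_m) = 53.3483 / 5 = 10.6697
β = Cov / Var(R_m) = 6.4410 / 10.6697 = 0.6037
MRP = 8.38% − 1.27% = 7.11%
E(R) = R_f + β × MRP = 1.27% + 0.6037 × 7.11% = 5.56%

5.56%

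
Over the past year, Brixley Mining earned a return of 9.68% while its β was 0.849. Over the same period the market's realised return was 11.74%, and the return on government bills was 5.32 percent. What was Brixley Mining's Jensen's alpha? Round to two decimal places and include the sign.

-1.09%

Market excess return = 11.74% − 5.32% = 6.42%
CAPM benchmark = R_f + β(R_m − R_f) = 5.32% + 0.849 × 6.42% = 10.77058%
α = actual − benchmark = 9.68% − 10.77058% = -1.09%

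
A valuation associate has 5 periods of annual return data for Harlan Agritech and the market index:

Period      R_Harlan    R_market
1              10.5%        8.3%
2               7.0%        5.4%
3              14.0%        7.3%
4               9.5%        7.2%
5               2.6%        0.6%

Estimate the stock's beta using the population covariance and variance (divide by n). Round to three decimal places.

1.221

Mean R_i = (10.5 + 7.0 + 14.0 + 9.5 + 2.6) / 5 = 8.7200%
Mean R_m = (8.3 + 5.4 + 7.3 + 7.2 + 0.6) / 5 = 5.7600%
Σ(R_i − R̄_i)(R_m − R̄_m) = 45.9740  ⇒  Cov = 45.9740 / 5 = 9.1948
Σ(R_m − R̄_m)² = 37.6520  ⇒  Var(R_m) = 37.6520 / 5 = 7.5304
β = Cov / Var(R_m) = 9.1948 / 7.5304 = 1.2210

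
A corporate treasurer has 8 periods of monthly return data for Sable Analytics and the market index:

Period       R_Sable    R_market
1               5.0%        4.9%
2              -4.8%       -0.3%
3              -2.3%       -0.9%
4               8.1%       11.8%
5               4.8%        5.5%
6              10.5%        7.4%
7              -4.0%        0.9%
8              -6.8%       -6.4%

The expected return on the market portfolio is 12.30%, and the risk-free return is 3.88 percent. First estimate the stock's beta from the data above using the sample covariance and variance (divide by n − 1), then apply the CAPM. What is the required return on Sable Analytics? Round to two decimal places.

Mean R_i = (5.0 − 4.8 − 2.3 + 8.1 + 4.8 + 10.5 − 4.0 − 6.8) / 8 = 1.3125%
Mean R_m = (4.9 − 0.3 − 0.9 + 11.8 + 5.5 + 7.4 + 0.9 − 6.4) / 8 = 2.8625%
Σ(R_i − R̄_i)(R_m − R̄_m) = 237.5538  ⇒  Cov = 237.5538 / 7 = 33.9363
Σ(R_m − R̄_m)² = 225.3788  ⇒  Var(R_m) = 225.3788 / 7 = 32.1970
β = Cov / Var(R_m) = 33.9363 / 32.1970 = 1.0540
MRP = 12.30% − 3.88% = 8.42%
E(R) = R_f + β × MRP = 3.88% + 1.0540 × 8.42% = 12.75%

12.75%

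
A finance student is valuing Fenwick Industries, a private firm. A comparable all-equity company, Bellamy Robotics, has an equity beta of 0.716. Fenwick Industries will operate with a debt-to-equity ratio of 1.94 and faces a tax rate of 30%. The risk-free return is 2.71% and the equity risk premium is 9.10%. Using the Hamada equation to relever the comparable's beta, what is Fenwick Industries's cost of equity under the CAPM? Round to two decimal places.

β_L = β_U × [1 + (1 − t)(D/E)] = 0.716 × [1 + (1 − 0.30) × 1.94]
    = 0.716 × [1 + 0.70 × 1.94] = 0.716 × 2.3580 = 1.6883
E(R) = R_f + β_L × MRP = 2.71% + 1.6883 × 9.10% = 18.07%

18.07%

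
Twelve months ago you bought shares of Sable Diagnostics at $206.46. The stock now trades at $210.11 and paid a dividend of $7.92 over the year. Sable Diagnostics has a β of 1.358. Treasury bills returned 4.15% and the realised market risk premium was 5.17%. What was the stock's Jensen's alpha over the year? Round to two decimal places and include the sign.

-5.57%

Realised HPR = (P1 + D1 − P0) / P0 = (210.11 + 7.92 − 206.46) / 206.46 = 11.57 / 206.46 = 5.6040%
CAPM required = R_f + β·MRP = 4.15% + 1.358 × 5.17% = 11.17086%
α = realised − required = 5.6040% − 11.17086% = -5.57%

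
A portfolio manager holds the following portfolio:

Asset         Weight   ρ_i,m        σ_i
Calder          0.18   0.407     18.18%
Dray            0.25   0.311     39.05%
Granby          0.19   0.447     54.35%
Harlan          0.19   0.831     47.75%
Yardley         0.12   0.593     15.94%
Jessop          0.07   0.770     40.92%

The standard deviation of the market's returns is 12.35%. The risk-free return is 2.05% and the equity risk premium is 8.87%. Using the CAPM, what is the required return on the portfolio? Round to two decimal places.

β_Calder = 0.407 × 18.18% / 12.35% = 0.5991
β_Dray = 0.311 × 39.05% / 12.35% = 0.9834
β_Granby = 0.447 × 54.35% / 12.35% = 1.9672
β_Harlan = 0.831 × 47.75% / 12.35% = 3.2130
β_Yardley = 0.593 × 15.94% / 12.35% = 0.7654
β_Jessop = 0.770 × 40.92% / 12.35% = 2.5513
β_P = Σ w_i β_i = 0.18×0.5991 + 0.25×0.9834 + 0.19×1.9672 + 0.19×3.2130 + 0.12×0.7654 + 0.07×2.5513 = 1.6084
E(R_P) = R_f + β_P × MRP = 2.05% + 1.6084 × 8.87% = 16.32%

16.32%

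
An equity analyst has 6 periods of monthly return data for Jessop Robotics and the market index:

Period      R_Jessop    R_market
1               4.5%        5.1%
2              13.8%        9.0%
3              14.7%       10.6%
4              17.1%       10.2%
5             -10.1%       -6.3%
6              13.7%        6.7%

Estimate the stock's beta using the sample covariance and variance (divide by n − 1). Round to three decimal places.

1.582

Mean R_i = (4.5 + 13.8 + 14.7 + 17.1 − 10.1 + 13.7) / 6 = 8.9500%
Mean R_m = (5.1 + 9.0 + 10.6 + 10.2 − 6.3 + 6.7) / 6 = 5.8833%
Σ(R_i − R̄_i)(R_m − R̄_m) = 316.8750  ⇒  Cov = 316.8750 / 5 = 63.3750
Σ(R_m − R̄_m)² = 200.3083  ⇒  Var(R_m) = 200.3083 / 5 = 40.0617
β = Cov / Var(R_m) = 63.3750 / 40.0617 = 1.5819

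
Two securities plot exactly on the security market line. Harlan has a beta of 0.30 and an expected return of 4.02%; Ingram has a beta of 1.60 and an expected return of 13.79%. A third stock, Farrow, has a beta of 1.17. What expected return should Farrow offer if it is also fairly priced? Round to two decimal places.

10.56%

MRP (SML slope) = (13.79% − 4.02%) / (1.60 − 0.30) = 9.77% / 1.30 = 7.5154%
R_f (intercept) = 4.02% − 0.30 × 7.5154% = 1.7654%
E(R_Farrow) = R_f + β × MRP = 1.7654% + 1.17 × 7.5154% = 10.56%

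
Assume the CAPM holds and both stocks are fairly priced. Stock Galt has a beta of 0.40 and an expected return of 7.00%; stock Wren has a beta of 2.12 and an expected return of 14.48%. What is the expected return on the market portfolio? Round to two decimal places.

9.61%

Both satisfy E(R) = R_f + β·MRP, so the slope of the SML is
MRP = (14.48% − 7.00%) / (2.12 − 0.40) = 7.48% / 1.72 = 4.3488%
R_f = E(R_Galt) − β_Galt·MRP = 7.00% − 0.40 × 4.3488% = 5.2605%
E(R_m) = R_f + MRP = 5.2605% + 4.3488% = 9.61%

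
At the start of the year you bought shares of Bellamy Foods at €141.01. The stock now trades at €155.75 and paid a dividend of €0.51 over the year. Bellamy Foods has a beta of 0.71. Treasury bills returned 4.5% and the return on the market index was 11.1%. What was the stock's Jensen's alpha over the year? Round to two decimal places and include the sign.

+1.63%

Realised HPR = (P1 + D1 − P0) / P0 = (155.75 + 0.51 − 141.01) / 141.01 = 15.25 / 141.01 = 10.8148%
MRP = 11.1% − 4.5% = 6.60%
CAPM required = R_f + β·MRP = 4.5% + 0.71 × 6.6% = 9.1860%
α = realised − required = 10.8148% − 9.1860% = +1.63%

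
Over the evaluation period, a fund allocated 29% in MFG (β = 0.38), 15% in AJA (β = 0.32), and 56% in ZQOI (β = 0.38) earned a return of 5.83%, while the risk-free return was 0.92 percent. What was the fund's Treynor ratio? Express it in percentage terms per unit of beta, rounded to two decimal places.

β_P = 0.29×0.38 + 0.15×0.32 + 0.56×0.38 = 0.3710
Treynor = (R_P − R_f) / β_P = (5.83% − 0.92%) / 0.3710 = 4.91% / 0.3710 = 13.23%

13.23%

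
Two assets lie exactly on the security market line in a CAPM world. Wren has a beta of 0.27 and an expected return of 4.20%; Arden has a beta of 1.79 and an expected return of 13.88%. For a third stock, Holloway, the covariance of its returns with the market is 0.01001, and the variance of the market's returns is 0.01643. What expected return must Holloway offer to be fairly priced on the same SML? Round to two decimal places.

MRP = (13.88% − 4.20%) / (1.79 − 0.27) = 6.3684%
R_f = 4.20% − 0.27 × 6.3684% = 2.4805%
β_Holloway = Cov / Var(R_m) = 0.01001 / 0.01643 = 0.6093
E(R_Holloway) = R_f + β × MRP = 2.4805% + 0.6093 × 6.3684% = 6.36%

6.36%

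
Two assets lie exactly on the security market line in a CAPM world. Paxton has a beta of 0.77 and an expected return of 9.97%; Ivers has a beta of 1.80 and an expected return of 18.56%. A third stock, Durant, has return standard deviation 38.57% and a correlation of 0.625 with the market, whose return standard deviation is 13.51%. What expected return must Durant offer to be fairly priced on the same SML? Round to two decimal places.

18.43%

MRP = (18.56% − 9.97%) / (1.80 − 0.77) = 8.3398%
R_f = 9.97% − 0.77 × 8.3398% = 3.5484%
β_Durant = ρ·σ_i/σ_m = 0.625 × 38.57 / 13.51 = 1.7843
E(R_Durant) = R_f + β × MRP = 3.5484% + 1.7843 × 8.3398% = 18.43%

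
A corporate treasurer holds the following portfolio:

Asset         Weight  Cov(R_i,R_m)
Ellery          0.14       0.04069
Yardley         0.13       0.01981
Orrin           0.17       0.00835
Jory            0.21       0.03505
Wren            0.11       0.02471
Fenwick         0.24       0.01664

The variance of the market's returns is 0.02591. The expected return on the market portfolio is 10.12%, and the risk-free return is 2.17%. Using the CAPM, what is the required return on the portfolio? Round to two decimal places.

9.46%

β_Ellery = 0.04069 / 0.02591 = 1.5704
β_Yardley = 0.01981 / 0.02591 = 0.7646
β_Orrin = 0.00835 / 0.02591 = 0.3223
β_Jory = 0.03505 / 0.02591 = 1.3528
β_Wren = 0.02471 / 0.02591 = 0.9537
β_Fenwick = 0.01664 / 0.02591 = 0.6422
β_P = Σ w_i β_i = 0.14×1.5704 + 0.13×0.7646 + 0.17×0.3223 + 0.21×1.3528 + 0.11×0.9537 + 0.24×0.6422 = 0.9172
MRP = 10.12% − 2.17% = 7.95%
E(R_P) = R_f + β_P × MRP = 2.17% + 0.9172 × 7.95% = 9.46%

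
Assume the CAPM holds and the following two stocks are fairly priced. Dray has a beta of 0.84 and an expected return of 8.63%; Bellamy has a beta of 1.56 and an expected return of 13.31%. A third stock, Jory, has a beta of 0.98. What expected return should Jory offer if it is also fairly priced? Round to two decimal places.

9.54%

MRP (SML slope) = (13.31% − 8.63%) / (1.56 − 0.84) = 4.68% / 0.72 = 6.5000%
R_f (intercept) = 8.63% − 0.84 × 6.5000% = 3.1700%
E(R_Jory) = R_f + β × MRP = 3.1700% + 0.98 × 6.5000% = 9.54%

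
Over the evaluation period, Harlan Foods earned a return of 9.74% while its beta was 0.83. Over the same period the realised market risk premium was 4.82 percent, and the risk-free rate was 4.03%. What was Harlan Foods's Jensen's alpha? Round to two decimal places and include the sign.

CAPM benchmark = R_f + β(R_m − R_f) = 4.03% + 0.83 × 4.82% = 8.0306%
α = actual − benchmark = 9.74% − 8.0306% = +1.71%

+1.71%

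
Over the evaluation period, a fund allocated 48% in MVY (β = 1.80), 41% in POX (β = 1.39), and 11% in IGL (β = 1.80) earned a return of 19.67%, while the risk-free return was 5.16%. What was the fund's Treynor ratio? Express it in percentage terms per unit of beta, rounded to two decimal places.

β_P = 0.48×1.80 + 0.41×1.39 + 0.11×1.80 = 1.6319
Treynor = (R_P − R_f) / β_P = (19.67% − 5.16%) / 1.6319 = 14.51% / 1.6319 = 8.89%

8.89%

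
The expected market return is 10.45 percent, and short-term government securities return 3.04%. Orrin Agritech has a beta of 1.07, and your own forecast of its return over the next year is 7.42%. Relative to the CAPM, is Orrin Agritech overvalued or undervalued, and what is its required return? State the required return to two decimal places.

Overvalued; required return 10.97%

MRP = 10.45% − 3.04% = 7.41%
Required return = R_f + β·MRP = 3.04% + 1.07 × 7.41% = 10.97%
Forecast 7.42% < required 10.97% → the stock plots below the SML → overvalued.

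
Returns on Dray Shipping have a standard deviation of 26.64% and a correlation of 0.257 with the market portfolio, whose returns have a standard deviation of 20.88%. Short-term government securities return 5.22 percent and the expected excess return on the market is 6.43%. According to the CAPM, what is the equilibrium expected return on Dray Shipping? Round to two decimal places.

7.33%

β = ρ × σ_i / σ_m = 0.257 × 26.64% / 20.88% = 0.3279
E(R) = 5.22% + 0.3279 × 6.43% = 7.33%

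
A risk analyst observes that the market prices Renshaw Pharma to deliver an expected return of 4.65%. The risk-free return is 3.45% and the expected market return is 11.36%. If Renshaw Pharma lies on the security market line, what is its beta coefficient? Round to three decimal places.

MRP = 11.36% − 3.45% = 7.91%
β = (E(R) − R_f) / MRP = (4.65% − 3.45%) / 7.91% = 1.20% / 7.91% = 0.152

0.152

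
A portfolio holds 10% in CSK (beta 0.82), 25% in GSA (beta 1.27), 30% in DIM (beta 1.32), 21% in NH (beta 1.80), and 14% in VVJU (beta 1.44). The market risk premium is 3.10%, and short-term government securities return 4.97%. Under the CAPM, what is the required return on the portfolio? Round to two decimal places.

9.23%

β_P = Σ w_i β_i = 0.10×0.82 + 0.25×1.27 + 0.30×1.32 + 0.21×1.80 + 0.14×1.44 = 1.3751
E(R_P) = R_f + β_P × MRP = 4.97% + 1.3751 × 3.10% = 9.23%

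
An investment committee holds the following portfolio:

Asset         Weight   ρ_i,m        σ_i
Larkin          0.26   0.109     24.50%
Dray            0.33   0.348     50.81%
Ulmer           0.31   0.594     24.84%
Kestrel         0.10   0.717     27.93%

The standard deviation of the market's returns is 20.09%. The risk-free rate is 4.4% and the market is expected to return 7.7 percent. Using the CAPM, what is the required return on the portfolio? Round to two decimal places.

β_Larkin = 0.109 × 24.50% / 20.09% = 0.1329
β_Dray = 0.348 × 50.81% / 20.09% = 0.8801
β_Ulmer = 0.594 × 24.84% / 20.09% = 0.7344
β_Kestrel = 0.717 × 27.93% / 20.09% = 0.9968
β_P = Σ w_i β_i = 0.26×0.1329 + 0.33×0.8801 + 0.31×0.7344 + 0.10×0.9968 = 0.6523
MRP = 7.7% − 4.4% = 3.30%
E(R_P) = R_f + β_P × MRP = 4.4% + 0.6523 × 3.3% = 6.55%

6.55%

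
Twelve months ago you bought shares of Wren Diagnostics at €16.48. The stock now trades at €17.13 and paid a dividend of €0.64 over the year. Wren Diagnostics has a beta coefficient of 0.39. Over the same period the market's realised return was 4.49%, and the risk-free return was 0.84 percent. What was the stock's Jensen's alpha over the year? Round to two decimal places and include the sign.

+5.56%

Realised HPR = (P1 + D1 − P0) / P0 = (17.13 + 0.64 − 16.48) / 16.48 = 1.29 / 16.48 = 7.8277%
MRP = 4.49% − 0.84% = 3.65%
CAPM required = R_f + β·MRP = 0.84% + 0.39 × 3.65% = 2.2635%
α = realised − required = 7.8277% − 2.2635% = +5.56%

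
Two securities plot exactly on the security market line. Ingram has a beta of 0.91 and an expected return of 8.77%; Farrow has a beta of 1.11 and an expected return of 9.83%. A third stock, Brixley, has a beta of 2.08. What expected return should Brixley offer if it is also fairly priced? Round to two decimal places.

14.97%

MRP (SML slope) = (9.83% − 8.77%) / (1.11 − 0.91) = 1.06% / 0.20 = 5.3000%
R_f (intercept) = 8.77% − 0.91 × 5.3000% = 3.9470%
E(R_Brixley) = R_f + β × MRP = 3.9470% + 2.08 × 5.3000% = 14.97%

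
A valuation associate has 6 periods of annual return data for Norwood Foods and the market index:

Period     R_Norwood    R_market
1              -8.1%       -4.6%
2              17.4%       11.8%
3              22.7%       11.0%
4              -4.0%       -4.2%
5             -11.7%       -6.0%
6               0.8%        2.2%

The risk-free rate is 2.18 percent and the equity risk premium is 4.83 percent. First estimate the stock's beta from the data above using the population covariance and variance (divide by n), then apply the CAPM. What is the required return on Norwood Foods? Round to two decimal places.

Mean R_i = (-8.1 + 17.4 + 22.7 − 4.0 − 11.7 + 0.8) / 6 = 2.8500%
Mean R_m = (-4.6 + 11.8 + 11.0 − 4.2 − 6.0 + 2.2) / 6 = 1.7000%
Σ(R_i − R̄_i)(R_m − R̄_m) = 551.9700  ⇒  Cov = 551.9700 / 6 = 91.9950
Σ(R_m − R̄_m)² = 322.5400  ⇒  Var(R_m) = 322.5400 / 6 = 53.7567
β = Cov / Var(R_m) = 91.9950 / 53.7567 = 1.7113
E(R) = R_f + β × MRP = 2.18% + 1.7113 × 4.83% = 10.45%

10.45%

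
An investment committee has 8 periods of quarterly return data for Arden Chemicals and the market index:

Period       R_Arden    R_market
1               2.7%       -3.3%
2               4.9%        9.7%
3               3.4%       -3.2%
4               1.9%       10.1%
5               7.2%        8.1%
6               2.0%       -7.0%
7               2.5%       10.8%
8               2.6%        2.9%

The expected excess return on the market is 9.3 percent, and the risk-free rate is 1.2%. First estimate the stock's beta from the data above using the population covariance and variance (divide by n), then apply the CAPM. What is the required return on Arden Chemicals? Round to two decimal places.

1.99%

Mean R_i = (2.7 + 4.9 + 3.4 + 1.9 + 7.2 + 2.0 + 2.5 + 2.6) / 8 = 3.4000%
Mean R_m = (-3.3 + 9.7 − 3.2 + 10.1 + 8.1 − 7.0 + 10.8 + 2.9) / 8 = 3.5125%
Σ(R_i − R̄_i)(R_m − R̄_m) = 30.2500  ⇒  Cov = 30.2500 / 8 = 3.7813
Σ(R_m − R̄_m)² = 358.1888  ⇒  Var(R_m) = 358.1888 / 8 = 44.7736
β = Cov / Var(R_m) = 3.7813 / 44.7736 = 0.0845
E(R) = R_f + β × MRP = 1.2% + 0.0845 × 9.3% = 1.99%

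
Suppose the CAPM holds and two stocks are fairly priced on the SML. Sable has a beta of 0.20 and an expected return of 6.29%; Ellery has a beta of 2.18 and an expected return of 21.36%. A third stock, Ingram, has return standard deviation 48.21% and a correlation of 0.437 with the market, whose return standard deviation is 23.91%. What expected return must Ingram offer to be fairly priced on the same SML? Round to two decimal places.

11.47%

MRP = (21.36% − 6.29%) / (2.18 − 0.20) = 7.6111%
R_f = 6.29% − 0.20 × 7.6111% = 4.7678%
β_Ingram = ρ·σ_i/σ_m = 0.437 × 48.21 / 23.91 = 0.8811
E(R_Ingram) = R_f + β × MRP = 4.7678% + 0.8811 × 7.6111% = 11.47%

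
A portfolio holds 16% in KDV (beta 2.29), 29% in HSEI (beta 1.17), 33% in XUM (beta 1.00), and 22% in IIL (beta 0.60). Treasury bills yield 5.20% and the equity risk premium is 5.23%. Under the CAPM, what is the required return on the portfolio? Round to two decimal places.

β_P = Σ w_i β_i = 0.16×2.29 + 0.29×1.17 + 0.33×1.00 + 0.22×0.60 = 1.1677
E(R_P) = R_f + β_P × MRP = 5.20% + 1.1677 × 5.23% = 11.31%

11.31%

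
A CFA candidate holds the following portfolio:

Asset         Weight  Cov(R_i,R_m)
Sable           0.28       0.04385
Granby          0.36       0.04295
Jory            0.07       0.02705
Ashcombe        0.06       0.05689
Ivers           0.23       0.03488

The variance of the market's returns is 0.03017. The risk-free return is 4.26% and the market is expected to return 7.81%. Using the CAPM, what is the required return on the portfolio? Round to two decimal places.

β_Sable = 0.04385 / 0.03017 = 1.4534
β_Granby = 0.04295 / 0.03017 = 1.4236
β_Jory = 0.02705 / 0.03017 = 0.8966
β_Ashcombe = 0.05689 / 0.03017 = 1.8856
β_Ivers = 0.03488 / 0.03017 = 1.1561
β_P = Σ w_i β_i = 0.28×1.4534 + 0.36×1.4236 + 0.07×0.8966 + 0.06×1.8856 + 0.23×1.1561 = 1.3612
MRP = 7.81% − 4.26% = 3.55%
E(R_P) = R_f + β_P × MRP = 4.26% + 1.3612 × 3.55% = 9.09%

9.09%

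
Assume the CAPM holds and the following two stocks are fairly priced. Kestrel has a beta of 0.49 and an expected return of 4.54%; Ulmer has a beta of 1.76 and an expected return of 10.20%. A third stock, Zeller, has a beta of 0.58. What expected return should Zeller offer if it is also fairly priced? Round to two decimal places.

MRP (SML slope) = (10.20% − 4.54%) / (1.76 − 0.49) = 5.66% / 1.27 = 4.4567%
R_f (intercept) = 4.54% − 0.49 × 4.4567% = 2.3562%
E(R_Zeller) = R_f + β × MRP = 2.3562% + 0.58 × 4.4567% = 4.94%

4.94%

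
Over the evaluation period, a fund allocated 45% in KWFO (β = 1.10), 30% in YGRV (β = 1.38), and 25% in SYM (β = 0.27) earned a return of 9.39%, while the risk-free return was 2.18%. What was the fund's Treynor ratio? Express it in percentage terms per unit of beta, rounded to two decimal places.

7.38%

β_P = 0.45×1.10 + 0.30×1.38 + 0.25×0.27 = 0.9765
Treynor = (R_P − R_f) / β_P = (9.39% − 2.18%) / 0.9765 = 7.21% / 0.9765 = 7.38%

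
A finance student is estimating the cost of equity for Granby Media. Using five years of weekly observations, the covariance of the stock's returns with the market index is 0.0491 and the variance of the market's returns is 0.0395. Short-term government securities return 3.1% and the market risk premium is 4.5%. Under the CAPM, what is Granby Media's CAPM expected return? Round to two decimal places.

β = Cov(R_i, R_m) / Var(R_m) = 0.0491 / 0.0395 = 1.2430
E(R) = R_f + β × MRP = 3.1% + 1.2430 × 4.5% = 8.69%

8.69%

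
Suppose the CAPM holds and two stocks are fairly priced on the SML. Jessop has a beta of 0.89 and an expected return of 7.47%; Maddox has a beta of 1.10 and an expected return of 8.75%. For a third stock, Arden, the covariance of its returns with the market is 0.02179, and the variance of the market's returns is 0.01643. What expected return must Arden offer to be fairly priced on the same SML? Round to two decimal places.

10.13%

MRP = (8.75% − 7.47%) / (1.10 − 0.89) = 6.0952%
R_f = 7.47% − 0.89 × 6.0952% = 2.0453%
β_Arden = Cov / Var(R_m) = 0.02179 / 0.01643 = 1.3262
E(R_Arden) = R_f + β × MRP = 2.0453% + 1.3262 × 6.0952% = 10.13%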